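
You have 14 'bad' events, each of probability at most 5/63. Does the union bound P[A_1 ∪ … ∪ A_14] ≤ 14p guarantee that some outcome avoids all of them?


Union bound: P[∪_{i=1}^{14} A_i] ≤ Σ_i P[A_i] ≤ 14·p = 14·(5/63) = 10/9.
Numerically: 10/9 ≈ 1.1111111.
Is 10/9 < 1? NO.
Since the bound 10/9 is ≥ 1, the union bound is uninformative here; it does NOT by itself certify existence.

14·p = 10/9 ≈ 1.1111111; existence NOT certified by the union bound.


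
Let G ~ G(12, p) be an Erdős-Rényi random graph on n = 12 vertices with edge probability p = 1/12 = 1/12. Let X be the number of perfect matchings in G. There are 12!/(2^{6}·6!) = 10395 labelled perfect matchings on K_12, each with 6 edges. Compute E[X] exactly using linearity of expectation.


K_12 has 12!/(2^{6}·6!) = 10395 labelled perfect matchings.
For each such perfect matching H, let X_H = 1 if all 6 edges of H are present in G. Then P[X_H = 1] = p^{6} = (1/12)^{6} = 1/2985984.
By linearity of expectation: E[X] = Σ_H E[X_H] = 10395 · p^{6} = 10395 · 1/2985984 = 385/110592.
Numerically: E[X] ≈ 0.003481.

E[X] = 10395 · (1/12)^{6} = 385/110592 ≈ 0.003481.


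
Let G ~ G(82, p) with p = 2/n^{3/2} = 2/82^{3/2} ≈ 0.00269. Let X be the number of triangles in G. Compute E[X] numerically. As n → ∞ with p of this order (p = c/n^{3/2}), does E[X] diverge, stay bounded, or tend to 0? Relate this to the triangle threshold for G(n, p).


Number of potential triangles: C(82, 3) = 88560.
Each occurs with probability p³ ≈ (0.00269)³ ≈ 1.95401e-08.
By linearity: E[X] = C(82, 3)·p³ ≈ 88560 · 1.95401e-08 ≈ 0.002.
Since α = 3/2 > 1, p = c/n^{3/2} = o(1/n) is below the triangle threshold p ~ 1/n. Asymptotically E[X] ~ (c³/6)·n^{3(1−α)} = (2³/6)·n^{-1.5} → 0, so by Markov's inequality G has no triangles w.h.p.

E[X] ≈ 0.002; in regime p = Θ(1/n^{3/2}) E[X] tends to 0 (below the triangle threshold p ~ 1/n).


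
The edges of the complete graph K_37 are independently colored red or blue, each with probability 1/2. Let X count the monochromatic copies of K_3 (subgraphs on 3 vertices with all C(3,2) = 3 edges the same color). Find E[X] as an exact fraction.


Let X = Σ_S X_S over the C(37, 3) = 7770 subsets S of size 3, where X_S = 1 if the K_3 on S is monochromatic.
For a fixed S, the K_3 on S has C(3, 2) = 3 edges. P[all 3 edges red] = (1/2)^3, and likewise for blue, so P[monochromatic] = 2·(1/2)^3 = 2^{1 − 3} = 1/4.
Summing: E[X] = C(37, 3) · 2^{1 − 3} = 7770 · 1/4 = 3885/2.
Numerically: E[X] ≈ 1942.500000.

E[X] = C(37,3)·2^(1−C(3,2)) = 3885/2 ≈ 1942.500000.


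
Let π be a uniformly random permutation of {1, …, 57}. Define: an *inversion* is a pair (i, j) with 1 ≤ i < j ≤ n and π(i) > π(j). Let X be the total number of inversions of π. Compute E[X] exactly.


Write X = Σ X_I over the C(57, 2) = 1596 pairs i < j, with X_I the indicator of one inversion.
There are 1596 indicators.
For each fixed pair i < j, the values π(i) and π(j) are two distinct elements of {1, …, 57} in uniformly random order; by symmetry P[π(i) > π(j)] = 1/2.
By linearity: E[X] = 1596 · (1/2) = C(57, 2) · (1/2) = 1596/2 = 798 ≈ 798.000.

E[X] = 798 = 798.000.


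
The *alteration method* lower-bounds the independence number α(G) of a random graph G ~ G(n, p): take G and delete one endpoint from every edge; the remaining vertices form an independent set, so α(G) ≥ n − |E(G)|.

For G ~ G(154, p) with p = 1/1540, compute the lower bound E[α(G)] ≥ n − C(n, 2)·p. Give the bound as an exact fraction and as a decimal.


E[|E(G)|] = C(154, 2)·p = 11781 · (1/1540) = 153/20.
E[α(G)] ≥ n − E[|E(G)|] = 154 − 153/20 = 2927/20.
Numerically: ≈ 146.35000.
(This is only a lower bound; the true E[α(G)] may be larger.)

E[α(G)] ≥ 2927/20 ≈ 146.35000.


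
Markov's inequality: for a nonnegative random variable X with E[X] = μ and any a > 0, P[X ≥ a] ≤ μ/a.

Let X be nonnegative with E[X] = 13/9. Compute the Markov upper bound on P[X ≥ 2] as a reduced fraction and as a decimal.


μ = E[X] = 13/9, a = 2.
Markov: P[X ≥ 2] ≤ μ/a = (13/9)/2 = 13/18.
Numerically: ≈ 0.7222.
(Since a = 2 > μ = 1.4444, the bound 13/18 is < 1 and informative.)

P[X ≥ 2] ≤ 13/18 ≈ 0.7222.


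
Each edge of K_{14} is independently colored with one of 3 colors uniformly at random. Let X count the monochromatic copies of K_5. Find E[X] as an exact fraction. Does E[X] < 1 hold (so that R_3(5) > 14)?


E[X] = C(14, 5) · 3^{1 − 10} = 2002 · 3^{−9} = 2002/19683.
As a reduced fraction: E[X] = 2002/19683 ≈ 0.10171.
Is E[X] < 1? YES.
Since E[X] < 1, there exists a 3-coloring of K_{14} with no monochromatic K_5; hence R_3(5) > 14.

E[X] = 2002/19683 ≈ 0.10171; E[X] < 1, so R_3(5) > 14.


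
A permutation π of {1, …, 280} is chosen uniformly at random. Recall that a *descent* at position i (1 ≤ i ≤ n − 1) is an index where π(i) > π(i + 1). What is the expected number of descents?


Write X = Σ X_I over i = 1, …, 279, with X_I the indicator of one descent.
There are 279 indicators.
For each fixed i, the pair (π(i), π(i+1)) is a uniformly random ordered pair of distinct values from {1, …, 280}; by symmetry P[π(i) > π(i+1)] = 1/2.
By linearity: E[X] = 279 · (1/2) = (280 − 1) · (1/2) = 279/2 ≈ 139.500000.

E[X] = 279/2 = 139.500000.


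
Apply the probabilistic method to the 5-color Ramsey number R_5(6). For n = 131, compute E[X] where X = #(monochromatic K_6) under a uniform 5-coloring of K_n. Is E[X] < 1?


E[X] = C(131, 6) · 5^{1 − 15} = 6249655776 · 5^{−14} = 6249655776/6103515625.
As a reduced fraction: E[X] = 6249655776/6103515625 ≈ 1.023944.
Is E[X] < 1? NO.
Since E[X] ≥ 1, the first-moment bound is inconclusive at n = 131; it does NOT by itself certify R_5(6) > 131.

E[X] = 6249655776/6103515625 ≈ 1.023944; E[X] ≥ 1; first-moment method inconclusive here.


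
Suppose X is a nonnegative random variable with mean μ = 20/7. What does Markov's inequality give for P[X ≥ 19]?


μ = E[X] = 20/7, a = 19.
Markov: P[X ≥ 19] ≤ μ/a = (20/7)/19 = 20/133.
Numerically: ≈ 0.15038.
(Since a = 19 > μ = 2.85714, the bound 20/133 is < 1 and informative.)

P[X ≥ 19] ≤ 20/133 ≈ 0.15038.


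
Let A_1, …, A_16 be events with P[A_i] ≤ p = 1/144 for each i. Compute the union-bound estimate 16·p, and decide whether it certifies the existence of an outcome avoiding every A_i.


Union bound: P[∪_{i=1}^{16} A_i] ≤ Σ_i P[A_i] ≤ 16·p = 16·(1/144) = 1/9.
Numerically: 1/9 ≈ 0.111111.
Is 1/9 < 1? YES.
Since P[∪ A_i] ≤ 1/9 < 1, the complement has P[∩ A_i^c] ≥ 1 − 1/9 = 8/9 > 0, so some outcome avoids every A_i.

16·p = 1/9 ≈ 0.111111; existence CERTIFIED by the union bound.


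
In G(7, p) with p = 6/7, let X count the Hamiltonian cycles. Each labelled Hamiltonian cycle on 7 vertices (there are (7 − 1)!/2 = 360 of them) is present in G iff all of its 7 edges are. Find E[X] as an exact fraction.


K_7 has (7 − 1)!/2 = 360 labelled Hamiltonian cycles.
For each such Hamiltonian cycle H, let X_H = 1 if all 7 edges of H are present in G. Then P[X_H = 1] = p^{7} = (6/7)^{7} = 279936/823543.
By linearity of expectation: E[X] = Σ_H E[X_H] = 360 · p^{7} = 360 · 279936/823543 = 100776960/823543.
Numerically: E[X] ≈ 122.4.

E[X] = 360 · (6/7)^{7} = 100776960/823543 ≈ 122.4.


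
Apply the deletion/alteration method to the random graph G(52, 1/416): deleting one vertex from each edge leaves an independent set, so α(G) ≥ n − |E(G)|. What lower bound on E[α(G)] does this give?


E[|E(G)|] = C(52, 2)·p = 1326 · (1/416) = 51/16.
E[α(G)] ≥ n − E[|E(G)|] = 52 − 51/16 = 781/16.
Numerically: ≈ 48.81250.
(This is only a lower bound; the true E[α(G)] may be larger.)

E[α(G)] ≥ 781/16 ≈ 48.81250.


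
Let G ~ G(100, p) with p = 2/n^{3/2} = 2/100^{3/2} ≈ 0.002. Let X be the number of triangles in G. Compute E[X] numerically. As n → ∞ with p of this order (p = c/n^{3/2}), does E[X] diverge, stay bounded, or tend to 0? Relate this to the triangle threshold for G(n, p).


Number of potential triangles: C(100, 3) = 161700.
Each occurs with probability p³ ≈ (0.002)³ ≈ 8.000000e-09.
By linearity: E[X] = C(100, 3)·p³ ≈ 161700 · 8.000000e-09 ≈ 0.0013.
Since α = 3/2 > 1, p = c/n^{3/2} = o(1/n) is below the triangle threshold p ~ 1/n. Asymptotically E[X] ~ (c³/6)·n^{3(1−α)} = (2³/6)·n^{-1.5} → 0, so by Markov's inequality G has no triangles w.h.p.

E[X] ≈ 0.0013; in regime p = Θ(1/n^{3/2}) E[X] tends to 0 (below the triangle threshold p ~ 1/n).


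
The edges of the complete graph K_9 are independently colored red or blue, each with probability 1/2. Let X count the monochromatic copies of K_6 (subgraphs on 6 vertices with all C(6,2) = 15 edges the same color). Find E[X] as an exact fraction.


Let X = Σ_S X_S over the C(9, 6) = 84 subsets S of size 6, where X_S = 1 if the K_6 on S is monochromatic.
For a fixed S, the K_6 on S has C(6, 2) = 15 edges. P[all 15 edges red] = (1/2)^15, and likewise for blue, so P[monochromatic] = 2·(1/2)^15 = 2^{1 − 15} = 1/16384.
By linearity: E[X] = C(9, 6) · 2^{1 − 15} = 84 · 1/16384 = 21/4096.
Numerically: E[X] ≈ 0.00513.

E[X] = C(9,6)·2^(1−C(6,2)) = 21/4096 ≈ 0.00513.


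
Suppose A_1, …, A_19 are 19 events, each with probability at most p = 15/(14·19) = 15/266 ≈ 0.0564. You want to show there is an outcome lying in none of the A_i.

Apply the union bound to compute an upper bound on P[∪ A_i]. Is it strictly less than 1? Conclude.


Union bound: P[∪_{i=1}^{19} A_i] ≤ Σ_i P[A_i] ≤ 19·p = 19·(15/266) = 15/14.
Numerically: 15/14 ≈ 1.0714.
Is 15/14 < 1? NO.
Since the bound 15/14 is ≥ 1, the union bound is uninformative here; it does NOT by itself certify existence.

19·p = 15/14 ≈ 1.0714; existence NOT certified by the union bound.


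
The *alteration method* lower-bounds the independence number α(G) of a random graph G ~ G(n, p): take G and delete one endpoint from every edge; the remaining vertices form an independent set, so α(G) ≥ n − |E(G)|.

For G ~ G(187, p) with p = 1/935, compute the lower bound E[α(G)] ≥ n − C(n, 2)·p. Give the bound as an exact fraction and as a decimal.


E[|E(G)|] = C(187, 2)·p = 17391 · (1/935) = 93/5.
E[α(G)] ≥ n − E[|E(G)|] = 187 − 93/5 = 842/5.
Numerically: ≈ 168.400000.
(This is only a lower bound; the true E[α(G)] may be larger.)

E[α(G)] ≥ 842/5 ≈ 168.400000.


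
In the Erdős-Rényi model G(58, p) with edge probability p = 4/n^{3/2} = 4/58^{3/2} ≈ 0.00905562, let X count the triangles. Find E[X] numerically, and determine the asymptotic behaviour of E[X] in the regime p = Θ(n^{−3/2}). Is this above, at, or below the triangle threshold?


Number of potential triangles: C(58, 3) = 30856.
Each occurs with probability p³ ≈ (0.00905562)³ ≈ 7.42598389e-07.
By linearity: E[X] = C(58, 3)·p³ ≈ 30856 · 7.42598389e-07 ≈ 0.022914.
Since α = 3/2 > 1, p = c/n^{3/2} = o(1/n) is below the triangle threshold p ~ 1/n. Asymptotically E[X] ~ (c³/6)·n^{3(1−α)} = (4³/6)·n^{-1.5} → 0, so by Markov's inequality G has no triangles w.h.p.

E[X] ≈ 0.022914; in regime p = Θ(1/n^{3/2}) E[X] tends to 0 (below the triangle threshold p ~ 1/n).


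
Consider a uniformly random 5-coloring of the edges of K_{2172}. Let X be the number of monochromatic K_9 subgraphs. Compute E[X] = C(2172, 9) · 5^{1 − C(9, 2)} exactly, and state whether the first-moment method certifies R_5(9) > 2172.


E[X] = C(2172, 9) · 5^{1 − 36} = 2915866900084148060642020 · 5^{−35} = 2915866900084148060642020/2910383045673370361328125.
As a reduced fraction: E[X] = 583173380016829612128404/582076609134674072265625 ≈ 1.00188.
Is E[X] < 1? NO.
Since E[X] ≥ 1, the first-moment bound is inconclusive at n = 2172; it does NOT by itself certify R_5(9) > 2172.

E[X] = 583173380016829612128404/582076609134674072265625 ≈ 1.00188; E[X] ≥ 1; first-moment method inconclusive here.


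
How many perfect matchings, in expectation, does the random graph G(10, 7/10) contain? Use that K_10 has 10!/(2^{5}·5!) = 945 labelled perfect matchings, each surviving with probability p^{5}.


K_10 has 10!/(2^{5}·5!) = 945 labelled perfect matchings.
For each such perfect matching H, let X_H = 1 if all 5 edges of H are present in G. Then P[X_H = 1] = p^{5} = (7/10)^{5} = 16807/100000.
Summing the indicators: E[X] = Σ_H E[X_H] = 945 · p^{5} = 945 · 16807/100000 = 3176523/20000.
Numerically: E[X] ≈ 158.826.

E[X] = 945 · (7/10)^{5} = 3176523/20000 ≈ 158.826.


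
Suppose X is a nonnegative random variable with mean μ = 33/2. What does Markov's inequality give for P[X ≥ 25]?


μ = E[X] = 33/2, a = 25.
Markov: P[X ≥ 25] ≤ μ/a = (33/2)/25 = 33/50.
Numerically: ≈ 0.6600.
(Since a = 25 > μ = 16.5000, the bound 33/50 is < 1 and informative.)

P[X ≥ 25] ≤ 33/50 ≈ 0.6600.


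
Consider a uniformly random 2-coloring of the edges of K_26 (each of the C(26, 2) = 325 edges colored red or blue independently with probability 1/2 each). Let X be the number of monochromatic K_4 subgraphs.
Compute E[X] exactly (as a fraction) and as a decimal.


Let X = Σ_S X_S over the C(26, 4) = 14950 subsets S of size 4, where X_S = 1 if the K_4 on S is monochromatic.
For a fixed S, the K_4 on S has C(4, 2) = 6 edges. P[all 6 edges red] = (1/2)^6, and likewise for blue, so P[monochromatic] = 2·(1/2)^6 = 2^{1 − 6} = 1/32.
Summing: E[X] = C(26, 4) · 2^{1 − 6} = 14950 · 1/32 = 7475/16.
Numerically: E[X] ≈ 467.1875.

E[X] = C(26,4)·2^(1−C(4,2)) = 7475/16 ≈ 467.1875.


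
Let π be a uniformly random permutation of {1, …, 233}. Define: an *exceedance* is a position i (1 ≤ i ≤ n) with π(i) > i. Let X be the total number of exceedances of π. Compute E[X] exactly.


Write X = Σ_{i=1}^{233} X_i, where X_i = 1_{π(i) > i}.
For each fixed i, π(i) is uniform over {1, …, 233} (marginal of a uniform permutation), so P[π(i) > i] = (n − i)/n. Summing: Σ_{i=1}^{233} (n − i)/n = (0 + 1 + … + 232)/233 = 233(233 − 1)/(2·233) = (233 − 1)/2.
Hence E[X] = Σ_{i=1}^{233} (233 − i)/233 = 116 ≈ 116.000000.

E[X] = 116 = 116.000000.


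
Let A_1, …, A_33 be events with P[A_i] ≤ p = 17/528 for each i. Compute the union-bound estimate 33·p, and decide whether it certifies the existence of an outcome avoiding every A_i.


Union bound: P[∪_{i=1}^{33} A_i] ≤ Σ_i P[A_i] ≤ 33·p = 33·(17/528) = 17/16.
Numerically: 17/16 ≈ 1.0625000.
Is 17/16 < 1? NO.
Since the bound 17/16 is ≥ 1, the union bound is uninformative here; it does NOT by itself certify existence.

33·p = 17/16 ≈ 1.0625000; existence NOT certified by the union bound.


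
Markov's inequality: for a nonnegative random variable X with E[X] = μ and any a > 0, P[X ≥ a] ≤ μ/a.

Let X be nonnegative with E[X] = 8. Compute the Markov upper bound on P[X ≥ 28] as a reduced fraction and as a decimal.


μ = E[X] = 8, a = 28.
Markov: P[X ≥ 28] ≤ μ/a = (8)/28 = 2/7.
Numerically: ≈ 0.286.
(Since a = 28 > μ = 8.000, the bound 2/7 is < 1 and informative.)

P[X ≥ 28] ≤ 2/7 ≈ 0.286.


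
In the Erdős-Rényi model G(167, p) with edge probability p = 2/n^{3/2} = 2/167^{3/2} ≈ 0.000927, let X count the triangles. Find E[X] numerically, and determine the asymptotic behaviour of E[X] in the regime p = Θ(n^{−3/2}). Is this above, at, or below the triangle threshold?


Number of potential triangles: C(167, 3) = 762355.
Each occurs with probability p³ ≈ (0.000927)³ ≈ 7.95913e-10.
By linearity: E[X] = C(167, 3)·p³ ≈ 762355 · 7.95913e-10 ≈ 0.001.
Since α = 3/2 > 1, p = c/n^{3/2} = o(1/n) is below the triangle threshold p ~ 1/n. Asymptotically E[X] ~ (c³/6)·n^{3(1−α)} = (2³/6)·n^{-1.5} → 0, so by Markov's inequality G has no triangles w.h.p.

E[X] ≈ 0.001; in regime p = Θ(1/n^{3/2}) E[X] tends to 0 (below the triangle threshold p ~ 1/n).


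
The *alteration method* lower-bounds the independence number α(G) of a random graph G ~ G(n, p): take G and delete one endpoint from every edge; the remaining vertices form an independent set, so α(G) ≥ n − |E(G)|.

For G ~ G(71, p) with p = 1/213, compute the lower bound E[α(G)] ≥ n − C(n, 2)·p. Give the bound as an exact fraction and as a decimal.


E[|E(G)|] = C(71, 2)·p = 2485 · (1/213) = 35/3.
E[α(G)] ≥ n − E[|E(G)|] = 71 − 35/3 = 178/3.
Numerically: ≈ 59.3333.
(This is only a lower bound; the true E[α(G)] may be larger.)

E[α(G)] ≥ 178/3 ≈ 59.3333.


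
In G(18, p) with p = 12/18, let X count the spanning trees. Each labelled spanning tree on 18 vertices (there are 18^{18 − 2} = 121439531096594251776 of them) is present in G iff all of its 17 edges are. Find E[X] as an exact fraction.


K_18 has 18^{18 − 2} = 121439531096594251776 labelled spanning trees.
For each such spanning tree H, let X_H = 1 if all 17 edges of H are present in G. Then P[X_H = 1] = p^{17} = (2/3)^{17} = 131072/129140163.
By linearity: E[X] = Σ_H E[X_H] = 121439531096594251776 · p^{17} = 121439531096594251776 · 131072/129140163 = 123256172596690944.
Numerically: E[X] ≈ 1.23e+17.

E[X] = 121439531096594251776 · (2/3)^{17} = 123256172596690944 ≈ 1.23e+17.


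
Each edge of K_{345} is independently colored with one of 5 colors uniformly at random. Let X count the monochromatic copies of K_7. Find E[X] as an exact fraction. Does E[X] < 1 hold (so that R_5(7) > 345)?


E[X] = C(345, 7) · 5^{1 − 21} = 108567596033820 · 5^{−20} = 108567596033820/95367431640625.
As a reduced fraction: E[X] = 21713519206764/19073486328125 ≈ 1.1384.
Is E[X] < 1? NO.
Since E[X] ≥ 1, the first-moment bound is inconclusive at n = 345; it does NOT by itself certify R_5(7) > 345.

E[X] = 21713519206764/19073486328125 ≈ 1.1384; E[X] ≥ 1; first-moment method inconclusive here.


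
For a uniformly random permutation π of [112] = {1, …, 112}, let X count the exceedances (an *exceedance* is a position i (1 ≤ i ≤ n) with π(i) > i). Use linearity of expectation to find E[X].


Write X = Σ_{i=1}^{112} X_i, where X_i = 1_{π(i) > i}.
For each fixed i, π(i) is uniform over {1, …, 112} (marginal of a uniform permutation), so P[π(i) > i] = (n − i)/n. Summing: Σ_{i=1}^{112} (n − i)/n = (0 + 1 + … + 111)/112 = 112(112 − 1)/(2·112) = (112 − 1)/2.
Hence E[X] = Σ_{i=1}^{112} (112 − i)/112 = 111/2 ≈ 55.500.

E[X] = 111/2 = 55.500.


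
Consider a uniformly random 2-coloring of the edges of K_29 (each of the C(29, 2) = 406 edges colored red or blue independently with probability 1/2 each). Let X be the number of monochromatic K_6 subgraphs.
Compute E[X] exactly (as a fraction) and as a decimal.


Let X = Σ_S X_S over the C(29, 6) = 475020 subsets S of size 6, where X_S = 1 if the K_6 on S is monochromatic.
For a fixed S, the K_6 on S has C(6, 2) = 15 edges. P[all 15 edges red] = (1/2)^15, and likewise for blue, so P[monochromatic] = 2·(1/2)^15 = 2^{1 − 15} = 1/16384.
By linearity of expectation: E[X] = C(29, 6) · 2^{1 − 15} = 475020 · 1/16384 = 118755/4096.
Numerically: E[X] ≈ 28.9929.

E[X] = C(29,6)·2^(1−C(6,2)) = 118755/4096 ≈ 28.9929.


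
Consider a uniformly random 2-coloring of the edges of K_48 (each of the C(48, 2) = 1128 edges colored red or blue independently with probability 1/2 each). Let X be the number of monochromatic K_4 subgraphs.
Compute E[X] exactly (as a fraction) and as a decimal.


Let X = Σ_S X_S over the C(48, 4) = 194580 subsets S of size 4, where X_S = 1 if the K_4 on S is monochromatic.
For a fixed S, the K_4 on S has C(4, 2) = 6 edges. P[all 6 edges red] = (1/2)^6, and likewise for blue, so P[monochromatic] = 2·(1/2)^6 = 2^{1 − 6} = 1/32.
By linearity of expectation: E[X] = C(48, 4) · 2^{1 − 6} = 194580 · 1/32 = 48645/8.
Numerically: E[X] ≈ 6080.6250.

E[X] = C(48,4)·2^(1−C(4,2)) = 48645/8 ≈ 6080.6250.


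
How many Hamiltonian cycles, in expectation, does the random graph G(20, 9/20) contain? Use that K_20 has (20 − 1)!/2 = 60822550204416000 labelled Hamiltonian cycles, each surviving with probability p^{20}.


K_20 has (20 − 1)!/2 = 60822550204416000 labelled Hamiltonian cycles.
For each such Hamiltonian cycle H, let X_H = 1 if all 20 edges of H are present in G. Then P[X_H = 1] = p^{20} = (9/20)^{20} = 12157665459056928801/104857600000000000000000000.
By linearity of expectation: E[X] = Σ_H E[X_H] = 60822550204416000 · p^{20} = 60822550204416000 · 12157665459056928801/104857600000000000000000000 = 180532279724605553545860280221/25600000000000000000.
Numerically: E[X] ≈ 7.052e+09.

E[X] = 60822550204416000 · (9/20)^{20} = 180532279724605553545860280221/25600000000000000000 ≈ 7.052e+09.


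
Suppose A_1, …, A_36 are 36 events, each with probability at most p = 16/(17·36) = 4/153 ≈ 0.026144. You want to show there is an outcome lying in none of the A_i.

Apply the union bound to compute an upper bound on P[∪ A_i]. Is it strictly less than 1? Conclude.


Union bound: P[∪_{i=1}^{36} A_i] ≤ Σ_i P[A_i] ≤ 36·p = 36·(4/153) = 16/17.
Numerically: 16/17 ≈ 0.941176.
Is 16/17 < 1? YES.
Since P[∪ A_i] ≤ 16/17 < 1, the complement has P[∩ A_i^c] ≥ 1 − 16/17 = 1/17 > 0, so some outcome avoids every A_i.

36·p = 16/17 ≈ 0.941176; existence CERTIFIED by the union bound.


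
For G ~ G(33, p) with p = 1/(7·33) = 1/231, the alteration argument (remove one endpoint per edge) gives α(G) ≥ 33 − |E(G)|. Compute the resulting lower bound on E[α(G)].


E[|E(G)|] = C(33, 2)·p = 528 · (1/231) = 16/7.
E[α(G)] ≥ n − E[|E(G)|] = 33 − 16/7 = 215/7.
Numerically: ≈ 30.71429.
(This is only a lower bound; the true E[α(G)] may be larger.)

E[α(G)] ≥ 215/7 ≈ 30.71429.


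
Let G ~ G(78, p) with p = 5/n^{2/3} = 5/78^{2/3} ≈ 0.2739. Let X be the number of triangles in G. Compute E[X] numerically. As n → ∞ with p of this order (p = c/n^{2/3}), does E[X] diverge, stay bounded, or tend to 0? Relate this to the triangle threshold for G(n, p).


Number of potential triangles: C(78, 3) = 76076.
Each occurs with probability p³ ≈ (0.2739)³ ≈ 2.054569e-02.
By linearity: E[X] = C(78, 3)·p³ ≈ 76076 · 2.054569e-02 ≈ 1563.0342.
Since α = 2/3 < 1, p = c/n^{2/3} ≫ 1/n is above the triangle threshold p ~ 1/n. Asymptotically E[X] ~ (c³/6)·n^{3(1−α)} = (5³/6)·n^{1} → ∞; triangles are abundant w.h.p.

E[X] ≈ 1563.0342; in regime p = Θ(1/n^{2/3}) E[X] diverges (above the triangle threshold p ~ 1/n).


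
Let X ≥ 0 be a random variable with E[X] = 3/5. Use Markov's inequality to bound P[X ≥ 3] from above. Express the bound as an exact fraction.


μ = E[X] = 3/5, a = 3.
Markov: P[X ≥ 3] ≤ μ/a = (3/5)/3 = 1/5.
Numerically: ≈ 0.2000.
(Since a = 3 > μ = 0.6000, the bound 1/5 is < 1 and informative.)

P[X ≥ 3] ≤ 1/5 ≈ 0.2000.


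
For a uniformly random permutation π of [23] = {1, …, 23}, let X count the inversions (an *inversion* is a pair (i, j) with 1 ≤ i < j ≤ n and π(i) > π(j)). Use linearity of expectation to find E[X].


Write X = Σ X_I over the C(23, 2) = 253 pairs i < j, with X_I the indicator of one inversion.
There are 253 indicators.
For each fixed pair i < j, the values π(i) and π(j) are two distinct elements of {1, …, 23} in uniformly random order; by symmetry P[π(i) > π(j)] = 1/2.
By linearity: E[X] = 253 · (1/2) = C(23, 2) · (1/2) = 253/2 = 253/2 ≈ 126.50000.

E[X] = 253/2 = 126.50000.


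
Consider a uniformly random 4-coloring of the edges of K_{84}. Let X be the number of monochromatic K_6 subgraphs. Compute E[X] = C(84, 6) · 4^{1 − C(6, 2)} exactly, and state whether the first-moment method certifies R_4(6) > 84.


E[X] = C(84, 6) · 4^{1 − 15} = 406481544 · 4^{−14} = 406481544/268435456.
As a reduced fraction: E[X] = 50810193/33554432 ≈ 1.514262.
Is E[X] < 1? NO.
Since E[X] ≥ 1, the first-moment bound is inconclusive at n = 84; it does NOT by itself certify R_4(6) > 84.

E[X] = 50810193/33554432 ≈ 1.514262; E[X] ≥ 1; first-moment method inconclusive here.


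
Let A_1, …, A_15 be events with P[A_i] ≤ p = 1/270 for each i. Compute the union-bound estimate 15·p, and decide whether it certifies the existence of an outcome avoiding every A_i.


Union bound: P[∪_{i=1}^{15} A_i] ≤ Σ_i P[A_i] ≤ 15·p = 15·(1/270) = 1/18.
Numerically: 1/18 ≈ 0.0555556.
Is 1/18 < 1? YES.
Since P[∪ A_i] ≤ 1/18 < 1, the complement has P[∩ A_i^c] ≥ 1 − 1/18 = 17/18 > 0, so some outcome avoids every A_i.

15·p = 1/18 ≈ 0.0555556; existence CERTIFIED by the union bound.


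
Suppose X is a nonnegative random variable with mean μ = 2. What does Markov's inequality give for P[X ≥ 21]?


μ = E[X] = 2, a = 21.
Markov: P[X ≥ 21] ≤ μ/a = (2)/21 = 2/21.
Numerically: ≈ 0.09524.
(Since a = 21 > μ = 2.00000, the bound 2/21 is < 1 and informative.)

P[X ≥ 21] ≤ 2/21 ≈ 0.09524.


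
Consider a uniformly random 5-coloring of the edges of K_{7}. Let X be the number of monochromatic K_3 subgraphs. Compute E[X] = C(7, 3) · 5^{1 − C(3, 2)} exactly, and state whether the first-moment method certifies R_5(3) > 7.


E[X] = C(7, 3) · 5^{1 − 3} = 35 · 5^{−2} = 35/25.
As a reduced fraction: E[X] = 7/5 ≈ 1.4000.
Is E[X] < 1? NO.
Since E[X] ≥ 1, the first-moment bound is inconclusive at n = 7; it does NOT by itself certify R_5(3) > 7.

E[X] = 7/5 ≈ 1.4000; E[X] ≥ 1; first-moment method inconclusive here.


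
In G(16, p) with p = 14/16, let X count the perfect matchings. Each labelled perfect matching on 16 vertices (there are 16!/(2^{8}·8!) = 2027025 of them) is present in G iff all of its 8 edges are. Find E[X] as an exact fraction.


K_16 has 16!/(2^{8}·8!) = 2027025 labelled perfect matchings.
For each such perfect matching H, let X_H = 1 if all 8 edges of H are present in G. Then P[X_H = 1] = p^{8} = (7/8)^{8} = 5764801/16777216.
Summing the indicators: E[X] = Σ_H E[X_H] = 2027025 · p^{8} = 2027025 · 5764801/16777216 = 11685395747025/16777216.
Numerically: E[X] ≈ 6.965e+05.

E[X] = 2027025 · (7/8)^{8} = 11685395747025/16777216 ≈ 6.965e+05.


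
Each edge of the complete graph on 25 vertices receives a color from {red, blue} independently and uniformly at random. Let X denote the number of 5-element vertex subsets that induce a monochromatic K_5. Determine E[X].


Let X = Σ_S X_S over the C(25, 5) = 53130 subsets S of size 5, where X_S = 1 if the K_5 on S is monochromatic.
For a fixed S, the K_5 on S has C(5, 2) = 10 edges. P[all 10 edges red] = (1/2)^10, and likewise for blue, so P[monochromatic] = 2·(1/2)^10 = 2^{1 − 10} = 1/512.
By linearity: E[X] = C(25, 5) · 2^{1 − 10} = 53130 · 1/512 = 26565/256.
Numerically: E[X] ≈ 103.76953.

E[X] = C(25,5)·2^(1−C(5,2)) = 26565/256 ≈ 103.76953.


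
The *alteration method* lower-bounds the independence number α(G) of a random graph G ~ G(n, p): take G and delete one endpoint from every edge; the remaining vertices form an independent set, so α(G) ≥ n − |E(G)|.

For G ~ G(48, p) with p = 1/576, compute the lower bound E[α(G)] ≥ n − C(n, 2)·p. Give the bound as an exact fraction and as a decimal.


E[|E(G)|] = C(48, 2)·p = 1128 · (1/576) = 47/24.
E[α(G)] ≥ n − E[|E(G)|] = 48 − 47/24 = 1105/24.
Numerically: ≈ 46.041667.
(This is only a lower bound; the true E[α(G)] may be larger.)

E[α(G)] ≥ 1105/24 ≈ 46.041667.


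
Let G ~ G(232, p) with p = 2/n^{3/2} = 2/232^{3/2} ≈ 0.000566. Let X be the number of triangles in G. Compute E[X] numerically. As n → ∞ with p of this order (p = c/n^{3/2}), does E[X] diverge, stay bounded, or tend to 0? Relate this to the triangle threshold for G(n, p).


Number of potential triangles: C(232, 3) = 2054360.
Each occurs with probability p³ ≈ (0.000566)³ ≈ 1.812984e-10.
By linearity: E[X] = C(232, 3)·p³ ≈ 2054360 · 1.812984e-10 ≈ 0.0004.
Since α = 3/2 > 1, p = c/n^{3/2} = o(1/n) is below the triangle threshold p ~ 1/n. Asymptotically E[X] ~ (c³/6)·n^{3(1−α)} = (2³/6)·n^{-1.5} → 0, so by Markov's inequality G has no triangles w.h.p.

E[X] ≈ 0.0004; in regime p = Θ(1/n^{3/2}) E[X] tends to 0 (below the triangle threshold p ~ 1/n).


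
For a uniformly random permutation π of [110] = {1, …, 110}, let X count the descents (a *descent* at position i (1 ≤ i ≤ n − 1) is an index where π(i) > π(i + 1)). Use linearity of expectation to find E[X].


Write X = Σ X_I over i = 1, …, 109, with X_I the indicator of one descent.
There are 109 indicators.
For each fixed i, the pair (π(i), π(i+1)) is a uniformly random ordered pair of distinct values from {1, …, 110}; by symmetry P[π(i) > π(i+1)] = 1/2.
By linearity: E[X] = 109 · (1/2) = (110 − 1) · (1/2) = 109/2 ≈ 54.500000.

E[X] = 109/2 = 54.500000.


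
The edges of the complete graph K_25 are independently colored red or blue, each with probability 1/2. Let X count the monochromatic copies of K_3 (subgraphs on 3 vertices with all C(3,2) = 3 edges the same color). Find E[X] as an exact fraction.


Let X = Σ_S X_S over the C(25, 3) = 2300 subsets S of size 3, where X_S = 1 if the K_3 on S is monochromatic.
For a fixed S, the K_3 on S has C(3, 2) = 3 edges. P[all 3 edges red] = (1/2)^3, and likewise for blue, so P[monochromatic] = 2·(1/2)^3 = 2^{1 − 3} = 1/4.
By linearity of expectation: E[X] = C(25, 3) · 2^{1 − 3} = 2300 · 1/4 = 575.
Numerically: E[X] ≈ 575.0000.

E[X] = C(25,3)·2^(1−C(3,2)) = 575 ≈ 575.0000.


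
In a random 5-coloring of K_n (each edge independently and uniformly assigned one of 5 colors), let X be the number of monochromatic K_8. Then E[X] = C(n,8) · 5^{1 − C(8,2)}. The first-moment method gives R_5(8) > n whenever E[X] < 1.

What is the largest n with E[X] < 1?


We need C(n, 8) · 5^{1 − 28} < 1, i.e. C(n, 8) < 5^{28 − 1} = 7450580596923828125.
Check values of n near the boundary:
  n = 861: C(861, 8) = 7250034996615275865; 7250034996615275865 < 7450580596923828125? YES
  n = 862: C(862, 8) = 7317951015318931845; 7317951015318931845 < 7450580596923828125? YES
  n = 863: C(863, 8) = 7386423071602617757; 7386423071602617757 < 7450580596923828125? YES
  n = 864: C(864, 8) = 7455455062926006708; 7455455062926006708 < 7450580596923828125? NO
The largest n with C(n, 8) < 7450580596923828125 is n = 863 (where E[X] = 7386423071602617757/7450580596923828125 ≈ 0.9913889). Hence R_5(8) > 863, i.e. R_5(8) ≥ 864.

Largest n = 863; hence R_5(8) > 863.


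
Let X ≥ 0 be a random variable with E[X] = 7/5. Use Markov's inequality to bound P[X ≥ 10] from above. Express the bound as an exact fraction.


μ = E[X] = 7/5, a = 10.
Markov: P[X ≥ 10] ≤ μ/a = (7/5)/10 = 7/50.
Numerically: ≈ 0.140000.
(Since a = 10 > μ = 1.400000, the bound 7/50 is < 1 and informative.)

P[X ≥ 10] ≤ 7/50 ≈ 0.140000.


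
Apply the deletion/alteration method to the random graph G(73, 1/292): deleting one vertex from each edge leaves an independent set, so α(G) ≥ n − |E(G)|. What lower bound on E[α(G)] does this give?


E[|E(G)|] = C(73, 2)·p = 2628 · (1/292) = 9.
E[α(G)] ≥ n − E[|E(G)|] = 73 − 9 = 64.
Numerically: ≈ 64.0000.
(This is only a lower bound; the true E[α(G)] may be larger.)

E[α(G)] ≥ 64 ≈ 64.0000.


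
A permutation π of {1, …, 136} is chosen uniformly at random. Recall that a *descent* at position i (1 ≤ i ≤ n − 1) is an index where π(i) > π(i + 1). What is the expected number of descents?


Write X = Σ X_I over i = 1, …, 135, with X_I the indicator of one descent.
There are 135 indicators.
For each fixed i, the pair (π(i), π(i+1)) is a uniformly random ordered pair of distinct values from {1, …, 136}; by symmetry P[π(i) > π(i+1)] = 1/2.
By linearity: E[X] = 135 · (1/2) = (136 − 1) · (1/2) = 135/2 ≈ 67.5000.

E[X] = 135/2 = 67.5000.


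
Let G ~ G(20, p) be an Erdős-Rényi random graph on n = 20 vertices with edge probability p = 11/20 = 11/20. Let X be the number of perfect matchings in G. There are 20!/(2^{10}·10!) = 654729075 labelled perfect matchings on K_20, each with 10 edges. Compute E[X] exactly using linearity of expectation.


K_20 has 20!/(2^{10}·10!) = 654729075 labelled perfect matchings.
For each such perfect matching H, let X_H = 1 if all 10 edges of H are present in G. Then P[X_H = 1] = p^{10} = (11/20)^{10} = 25937424601/10240000000000.
By linearity: E[X] = Σ_H E[X_H] = 654729075 · p^{10} = 654729075 · 25937424601/10240000000000 = 679279440675798963/409600000000.
Numerically: E[X] ≈ 1.658e+06.

E[X] = 654729075 · (11/20)^{10} = 679279440675798963/409600000000 ≈ 1.658e+06.


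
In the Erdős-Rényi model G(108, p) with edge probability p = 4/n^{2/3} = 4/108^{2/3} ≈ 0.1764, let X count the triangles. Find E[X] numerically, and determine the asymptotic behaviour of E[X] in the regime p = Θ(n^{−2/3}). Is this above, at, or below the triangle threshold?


Number of potential triangles: C(108, 3) = 204156.
Each occurs with probability p³ ≈ (0.1764)³ ≈ 5.486968e-03.
By linearity: E[X] = C(108, 3)·p³ ≈ 204156 · 5.486968e-03 ≈ 1120.1975.
Since α = 2/3 < 1, p = c/n^{2/3} ≫ 1/n is above the triangle threshold p ~ 1/n. Asymptotically E[X] ~ (c³/6)·n^{3(1−α)} = (4³/6)·n^{1} → ∞; triangles are abundant w.h.p.

E[X] ≈ 1120.1975; in regime p = Θ(1/n^{2/3}) E[X] diverges (above the triangle threshold p ~ 1/n).


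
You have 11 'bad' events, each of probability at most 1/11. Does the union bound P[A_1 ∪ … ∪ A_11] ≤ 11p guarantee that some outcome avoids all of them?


Union bound: P[∪_{i=1}^{11} A_i] ≤ Σ_i P[A_i] ≤ 11·p = 11·(1/11) = 1.
Numerically: 1 ≈ 1.00000.
Is 1 < 1? NO.
Since the bound 1 is ≥ 1, the union bound is uninformative here; it does NOT by itself certify existence.

11·p = 1 ≈ 1.00000; existence NOT certified by the union bound.


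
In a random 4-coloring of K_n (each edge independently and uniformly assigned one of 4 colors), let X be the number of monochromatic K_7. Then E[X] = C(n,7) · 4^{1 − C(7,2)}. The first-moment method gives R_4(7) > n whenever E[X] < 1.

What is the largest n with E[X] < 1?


We need C(n, 7) · 4^{1 − 21} < 1, i.e. C(n, 7) < 4^{21 − 1} = 1099511627776.
Check values of n near the boundary:
  n = 175: C(175, 7) = 883208107275; 883208107275 < 1099511627776? YES
  n = 176: C(176, 7) = 919790691600; 919790691600 < 1099511627776? YES
  n = 177: C(177, 7) = 957664425960; 957664425960 < 1099511627776? YES
  n = 178: C(178, 7) = 996867063280; 996867063280 < 1099511627776? YES
  n = 179: C(179, 7) = 1037437234460; 1037437234460 < 1099511627776? YES
  n = 180: C(180, 7) = 1079414463600; 1079414463600 < 1099511627776? YES
  n = 181: C(181, 7) = 1122839183400; 1122839183400 < 1099511627776? NO
  n = 182: C(182, 7) = 1167752750736; 1167752750736 < 1099511627776? NO
The largest n with C(n, 7) < 1099511627776 is n = 180 (where E[X] = 67463403975/68719476736 ≈ 0.9817). Hence R_4(7) > 180, i.e. R_4(7) ≥ 181.

Largest n = 180; hence R_4(7) > 180.


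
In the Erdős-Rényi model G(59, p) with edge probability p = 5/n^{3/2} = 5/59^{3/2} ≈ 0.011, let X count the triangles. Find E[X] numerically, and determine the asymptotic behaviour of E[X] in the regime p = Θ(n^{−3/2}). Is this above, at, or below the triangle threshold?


Number of potential triangles: C(59, 3) = 32509.
Each occurs with probability p³ ≈ (0.011)³ ≈ 1.34300e-06.
By linearity: E[X] = C(59, 3)·p³ ≈ 32509 · 1.34300e-06 ≈ 0.044.
Since α = 3/2 > 1, p = c/n^{3/2} = o(1/n) is below the triangle threshold p ~ 1/n. Asymptotically E[X] ~ (c³/6)·n^{3(1−α)} = (5³/6)·n^{-1.5} → 0, so by Markov's inequality G has no triangles w.h.p.

E[X] ≈ 0.044; in regime p = Θ(1/n^{3/2}) E[X] tends to 0 (below the triangle threshold p ~ 1/n).


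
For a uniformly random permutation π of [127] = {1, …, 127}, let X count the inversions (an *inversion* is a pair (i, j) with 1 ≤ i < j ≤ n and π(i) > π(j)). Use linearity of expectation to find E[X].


Write X = Σ X_I over the C(127, 2) = 8001 pairs i < j, with X_I the indicator of one inversion.
There are 8001 indicators.
For each fixed pair i < j, the values π(i) and π(j) are two distinct elements of {1, …, 127} in uniformly random order; by symmetry P[π(i) > π(j)] = 1/2.
By linearity: E[X] = 8001 · (1/2) = C(127, 2) · (1/2) = 8001/2 = 8001/2 ≈ 4000.5000.

E[X] = 8001/2 = 4000.5000.


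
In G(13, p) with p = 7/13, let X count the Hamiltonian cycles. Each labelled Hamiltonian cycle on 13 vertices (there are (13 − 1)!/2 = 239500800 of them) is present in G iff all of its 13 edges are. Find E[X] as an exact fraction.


K_13 has (13 − 1)!/2 = 239500800 labelled Hamiltonian cycles.
For each such Hamiltonian cycle H, let X_H = 1 if all 13 edges of H are present in G. Then P[X_H = 1] = p^{13} = (7/13)^{13} = 96889010407/302875106592253.
Summing the indicators: E[X] = Σ_H E[X_H] = 239500800 · p^{13} = 239500800 · 96889010407/302875106592253 = 23204995503684825600/302875106592253.
Numerically: E[X] ≈ 7.66e+04.

E[X] = 239500800 · (7/13)^{13} = 23204995503684825600/302875106592253 ≈ 7.66e+04.


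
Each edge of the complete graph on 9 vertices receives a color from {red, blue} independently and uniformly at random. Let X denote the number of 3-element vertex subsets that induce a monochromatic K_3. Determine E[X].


Let X = Σ_S X_S over the C(9, 3) = 84 subsets S of size 3, where X_S = 1 if the K_3 on S is monochromatic.
For a fixed S, the K_3 on S has C(3, 2) = 3 edges. P[all 3 edges red] = (1/2)^3, and likewise for blue, so P[monochromatic] = 2·(1/2)^3 = 2^{1 − 3} = 1/4.
Summing: E[X] = C(9, 3) · 2^{1 − 3} = 84 · 1/4 = 21.
Numerically: E[X] ≈ 21.000.

E[X] = C(9,3)·2^(1−C(3,2)) = 21 ≈ 21.000.


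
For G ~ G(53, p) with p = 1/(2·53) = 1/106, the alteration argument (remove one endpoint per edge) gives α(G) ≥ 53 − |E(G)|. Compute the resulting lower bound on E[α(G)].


E[|E(G)|] = C(53, 2)·p = 1378 · (1/106) = 13.
E[α(G)] ≥ n − E[|E(G)|] = 53 − 13 = 40.
Numerically: ≈ 40.000000.
(This is only a lower bound; the true E[α(G)] may be larger.)

E[α(G)] ≥ 40 ≈ 40.000000.


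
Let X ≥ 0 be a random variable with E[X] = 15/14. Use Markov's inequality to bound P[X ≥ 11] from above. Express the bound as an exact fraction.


μ = E[X] = 15/14, a = 11.
Markov: P[X ≥ 11] ≤ μ/a = (15/14)/11 = 15/154.
Numerically: ≈ 0.097.
(Since a = 11 > μ = 1.071, the bound 15/154 is < 1 and informative.)

P[X ≥ 11] ≤ 15/154 ≈ 0.097.


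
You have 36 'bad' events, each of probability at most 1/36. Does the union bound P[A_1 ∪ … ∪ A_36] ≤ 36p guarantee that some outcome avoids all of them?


Union bound: P[∪_{i=1}^{36} A_i] ≤ Σ_i P[A_i] ≤ 36·p = 36·(1/36) = 1.
Numerically: 1 ≈ 1.00000.
Is 1 < 1? NO.
Since the bound 1 is ≥ 1, the union bound is uninformative here; it does NOT by itself certify existence.

36·p = 1 ≈ 1.00000; existence NOT certified by the union bound.


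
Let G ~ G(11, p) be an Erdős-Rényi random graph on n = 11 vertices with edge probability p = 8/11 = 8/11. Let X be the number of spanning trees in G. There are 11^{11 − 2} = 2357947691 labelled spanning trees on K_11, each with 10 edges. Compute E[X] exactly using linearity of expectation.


K_11 has 11^{11 − 2} = 2357947691 labelled spanning trees.
For each such spanning tree H, let X_H = 1 if all 10 edges of H are present in G. Then P[X_H = 1] = p^{10} = (8/11)^{10} = 1073741824/25937424601.
By linearity: E[X] = Σ_H E[X_H] = 2357947691 · p^{10} = 2357947691 · 1073741824/25937424601 = 1073741824/11.
Numerically: E[X] ≈ 9.76e+07.

E[X] = 2357947691 · (8/11)^{10} = 1073741824/11 ≈ 9.76e+07.


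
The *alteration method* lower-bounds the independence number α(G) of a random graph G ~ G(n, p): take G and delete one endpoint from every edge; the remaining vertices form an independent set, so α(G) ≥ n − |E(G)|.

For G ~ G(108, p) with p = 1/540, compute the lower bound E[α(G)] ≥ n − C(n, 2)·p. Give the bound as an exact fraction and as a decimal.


E[|E(G)|] = C(108, 2)·p = 5778 · (1/540) = 107/10.
E[α(G)] ≥ n − E[|E(G)|] = 108 − 107/10 = 973/10.
Numerically: ≈ 97.30000.
(This is only a lower bound; the true E[α(G)] may be larger.)

E[α(G)] ≥ 973/10 ≈ 97.30000.
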